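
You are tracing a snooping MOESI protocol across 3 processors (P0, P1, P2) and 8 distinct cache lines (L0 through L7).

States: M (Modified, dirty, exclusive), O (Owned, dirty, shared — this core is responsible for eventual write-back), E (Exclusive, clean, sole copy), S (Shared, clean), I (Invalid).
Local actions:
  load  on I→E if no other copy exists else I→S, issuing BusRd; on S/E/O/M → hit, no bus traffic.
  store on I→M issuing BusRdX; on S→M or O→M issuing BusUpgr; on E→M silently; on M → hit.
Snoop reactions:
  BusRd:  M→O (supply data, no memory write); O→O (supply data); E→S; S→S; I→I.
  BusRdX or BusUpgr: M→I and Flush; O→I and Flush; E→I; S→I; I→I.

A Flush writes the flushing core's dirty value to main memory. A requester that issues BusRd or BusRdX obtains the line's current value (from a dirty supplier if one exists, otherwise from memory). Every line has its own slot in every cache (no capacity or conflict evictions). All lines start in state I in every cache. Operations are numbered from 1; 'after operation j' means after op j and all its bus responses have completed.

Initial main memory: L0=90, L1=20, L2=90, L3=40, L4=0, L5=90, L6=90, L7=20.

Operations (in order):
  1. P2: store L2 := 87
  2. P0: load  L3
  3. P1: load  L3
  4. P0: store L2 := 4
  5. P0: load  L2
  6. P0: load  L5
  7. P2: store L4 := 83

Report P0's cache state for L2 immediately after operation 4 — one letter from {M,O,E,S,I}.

state = M

step 1: P2: store L2 := 87  ⟶  IIM  (L2)  txn=BusRdX  M[L2]=90
step 2: P0: load  L3  ⟶  EII  (L3)  txn=BusRd  M[L3]=40
step 3: P1: load  L3  ⟶  SSI  (L3)  txn=BusRd  M[L3]=40
step 4: P0: store L2 := 4  ⟶  MII  (L2)  txn=BusRdX+Flush  M[L2]=87
step 5: P0: load  L2  ⟶  MII  (L2)  txn=∅  M[L2]=87
step 6: P0: load  L5  ⟶  EII  (L5)  txn=BusRd  M[L5]=90
step 7: P2: store L4 := 83  ⟶  IIM  (L4)  txn=BusRdX  M[L4]=0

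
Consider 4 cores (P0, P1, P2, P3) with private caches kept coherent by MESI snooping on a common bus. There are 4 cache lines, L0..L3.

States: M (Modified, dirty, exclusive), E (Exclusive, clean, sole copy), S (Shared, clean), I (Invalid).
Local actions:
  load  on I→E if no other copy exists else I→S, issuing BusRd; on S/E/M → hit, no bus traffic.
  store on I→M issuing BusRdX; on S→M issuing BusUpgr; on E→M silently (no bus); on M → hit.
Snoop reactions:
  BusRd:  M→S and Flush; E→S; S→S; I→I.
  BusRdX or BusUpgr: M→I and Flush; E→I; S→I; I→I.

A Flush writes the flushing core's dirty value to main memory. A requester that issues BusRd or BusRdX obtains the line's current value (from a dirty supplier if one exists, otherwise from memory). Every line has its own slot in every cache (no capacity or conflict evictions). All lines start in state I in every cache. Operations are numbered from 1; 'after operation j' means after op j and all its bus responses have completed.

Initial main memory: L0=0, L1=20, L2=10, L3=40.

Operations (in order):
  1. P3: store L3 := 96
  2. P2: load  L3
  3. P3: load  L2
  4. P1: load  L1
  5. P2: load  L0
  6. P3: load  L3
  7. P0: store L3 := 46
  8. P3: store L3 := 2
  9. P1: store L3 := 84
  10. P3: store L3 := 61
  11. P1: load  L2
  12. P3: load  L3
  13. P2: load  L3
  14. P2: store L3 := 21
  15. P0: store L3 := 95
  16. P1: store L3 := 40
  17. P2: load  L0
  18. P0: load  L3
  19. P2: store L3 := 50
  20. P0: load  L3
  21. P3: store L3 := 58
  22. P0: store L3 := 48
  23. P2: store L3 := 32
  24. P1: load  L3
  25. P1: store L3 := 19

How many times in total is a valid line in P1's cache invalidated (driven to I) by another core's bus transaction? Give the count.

invalidations = 2

1. P3: store L3 := 96  bus=[BusRdX]  L3: P0=I P1=I P2=I P3=M  mem[L3]=40
2. P2: load  L3  bus=[BusRd,Flush]  L3: P0=I P1=I P2=S P3=S  mem[L3]=96
3. P3: load  L2  bus=[BusRd]  L2: P0=I P1=I P2=I P3=E  mem[L2]=10
4. P1: load  L1  bus=[BusRd]  L1: P0=I P1=E P2=I P3=I  mem[L1]=20
5. P2: load  L0  bus=[BusRd]  L0: P0=I P1=I P2=E P3=I  mem[L0]=0
6. P3: load  L3  bus=[-]  L3: P0=I P1=I P2=S P3=S  mem[L3]=96
7. P0: store L3 := 46  bus=[BusRdX]  L3: P0=M P1=I P2=I P3=I  mem[L3]=96
8. P3: store L3 := 2  bus=[BusRdX,Flush]  L3: P0=I P1=I P2=I P3=M  mem[L3]=46
9. P1: store L3 := 84  bus=[BusRdX,Flush]  L3: P0=I P1=M P2=I P3=I  mem[L3]=2
10. P3: store L3 := 61  bus=[BusRdX,Flush]  L3: P0=I P1=I P2=I P3=M  mem[L3]=84
11. P1: load  L2  bus=[BusRd]  L2: P0=I P1=S P2=I P3=S  mem[L2]=10
12. P3: load  L3  bus=[-]  L3: P0=I P1=I P2=I P3=M  mem[L3]=84
13. P2: load  L3  bus=[BusRd,Flush]  L3: P0=I P1=I P2=S P3=S  mem[L3]=61
14. P2: store L3 := 21  bus=[BusUpgr]  L3: P0=I P1=I P2=M P3=I  mem[L3]=61
15. P0: store L3 := 95  bus=[BusRdX,Flush]  L3: P0=M P1=I P2=I P3=I  mem[L3]=21
16. P1: store L3 := 40  bus=[BusRdX,Flush]  L3: P0=I P1=M P2=I P3=I  mem[L3]=95
17. P2: load  L0  bus=[-]  L0: P0=I P1=I P2=E P3=I  mem[L0]=0
18. P0: load  L3  bus=[BusRd,Flush]  L3: P0=S P1=S P2=I P3=I  mem[L3]=40
19. P2: store L3 := 50  bus=[BusRdX]  L3: P0=I P1=I P2=M P3=I  mem[L3]=40
20. P0: load  L3  bus=[BusRd,Flush]  L3: P0=S P1=I P2=S P3=I  mem[L3]=50
21. P3: store L3 := 58  bus=[BusRdX]  L3: P0=I P1=I P2=I P3=M  mem[L3]=50
22. P0: store L3 := 48  bus=[BusRdX,Flush]  L3: P0=M P1=I P2=I P3=I  mem[L3]=58
23. P2: store L3 := 32  bus=[BusRdX,Flush]  L3: P0=I P1=I P2=M P3=I  mem[L3]=48
24. P1: load  L3  bus=[BusRd,Flush]  L3: P0=I P1=S P2=S P3=I  mem[L3]=32
25. P1: store L3 := 19  bus=[BusUpgr]  L3: P0=I P1=M P2=I P3=I  mem[L3]=32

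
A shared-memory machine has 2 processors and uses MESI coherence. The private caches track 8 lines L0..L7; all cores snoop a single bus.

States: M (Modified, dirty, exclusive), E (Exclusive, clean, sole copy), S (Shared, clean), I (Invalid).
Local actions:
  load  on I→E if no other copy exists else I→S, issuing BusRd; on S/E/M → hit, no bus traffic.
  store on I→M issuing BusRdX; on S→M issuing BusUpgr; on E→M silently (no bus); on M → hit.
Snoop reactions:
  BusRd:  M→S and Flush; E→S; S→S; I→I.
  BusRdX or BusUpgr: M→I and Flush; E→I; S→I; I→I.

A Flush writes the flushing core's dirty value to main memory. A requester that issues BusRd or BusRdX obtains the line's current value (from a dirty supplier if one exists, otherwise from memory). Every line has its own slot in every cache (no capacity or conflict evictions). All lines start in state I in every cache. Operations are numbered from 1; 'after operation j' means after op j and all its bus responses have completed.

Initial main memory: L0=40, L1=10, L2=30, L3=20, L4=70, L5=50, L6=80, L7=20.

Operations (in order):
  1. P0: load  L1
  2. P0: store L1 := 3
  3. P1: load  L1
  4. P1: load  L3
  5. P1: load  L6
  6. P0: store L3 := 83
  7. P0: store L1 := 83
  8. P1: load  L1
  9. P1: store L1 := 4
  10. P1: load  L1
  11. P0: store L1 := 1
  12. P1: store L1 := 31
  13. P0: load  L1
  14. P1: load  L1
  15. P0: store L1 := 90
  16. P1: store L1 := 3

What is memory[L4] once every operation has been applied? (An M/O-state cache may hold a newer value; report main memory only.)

memory[L4] = 70

[1] P0: load  L1 | P0:E(10), P1:I | bus: BusRd
[2] P0: store L1 := 3 | P0:M(3), P1:I | bus: none
[3] P1: load  L1 | P0:S(3), P1:S(3) | bus: BusRd,Flush
[4] P1: load  L3 | P0:I, P1:E(20) | bus: BusRd
[5] P1: load  L6 | P0:I, P1:E(80) | bus: BusRd
[6] P0: store L3 := 83 | P0:M(83), P1:I | bus: BusRdX
[7] P0: store L1 := 83 | P0:M(83), P1:I | bus: BusUpgr
[8] P1: load  L1 | P0:S(83), P1:S(83) | bus: BusRd,Flush
[9] P1: store L1 := 4 | P0:I, P1:M(4) | bus: BusUpgr
[10] P1: load  L1 | P0:I, P1:M(4) | bus: none
[11] P0: store L1 := 1 | P0:M(1), P1:I | bus: BusRdX,Flush
[12] P1: store L1 := 31 | P0:I, P1:M(31) | bus: BusRdX,Flush
[13] P0: load  L1 | P0:S(31), P1:S(31) | bus: BusRd,Flush
[14] P1: load  L1 | P0:S(31), P1:S(31) | bus: none
[15] P0: store L1 := 90 | P0:M(90), P1:I | bus: BusUpgr
[16] P1: store L1 := 3 | P0:I, P1:M(3) | bus: BusRdX,Flush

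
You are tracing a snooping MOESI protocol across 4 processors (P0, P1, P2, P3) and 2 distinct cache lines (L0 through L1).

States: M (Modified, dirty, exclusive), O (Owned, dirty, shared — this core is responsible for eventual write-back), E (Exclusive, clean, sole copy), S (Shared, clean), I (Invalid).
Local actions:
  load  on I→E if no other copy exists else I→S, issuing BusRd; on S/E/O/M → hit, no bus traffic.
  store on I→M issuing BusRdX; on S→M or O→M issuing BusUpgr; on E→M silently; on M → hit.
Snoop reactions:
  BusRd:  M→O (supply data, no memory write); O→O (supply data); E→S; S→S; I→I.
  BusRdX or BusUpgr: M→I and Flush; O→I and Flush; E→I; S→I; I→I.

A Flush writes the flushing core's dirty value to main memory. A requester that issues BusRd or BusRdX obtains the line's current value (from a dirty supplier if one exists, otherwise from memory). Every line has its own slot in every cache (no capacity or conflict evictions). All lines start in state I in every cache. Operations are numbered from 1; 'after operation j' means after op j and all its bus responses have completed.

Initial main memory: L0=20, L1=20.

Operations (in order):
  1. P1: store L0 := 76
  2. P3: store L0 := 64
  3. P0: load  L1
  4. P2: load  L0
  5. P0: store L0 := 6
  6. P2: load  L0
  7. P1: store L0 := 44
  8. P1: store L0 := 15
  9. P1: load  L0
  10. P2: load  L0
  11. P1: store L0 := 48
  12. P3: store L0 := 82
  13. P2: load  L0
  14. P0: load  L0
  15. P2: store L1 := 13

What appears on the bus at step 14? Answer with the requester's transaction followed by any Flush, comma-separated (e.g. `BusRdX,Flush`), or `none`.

1. P1: store L0 := 76  bus=[BusRdX]  L0: P0=I P1=M P2=I P3=I  mem[L0]=20
2. P3: store L0 := 64  bus=[BusRdX,Flush]  L0: P0=I P1=I P2=I P3=M  mem[L0]=76
3. P0: load  L1  bus=[BusRd]  L1: P0=E P1=I P2=I P3=I  mem[L1]=20
4. P2: load  L0  bus=[BusRd]  L0: P0=I P1=I P2=S P3=O  mem[L0]=76
5. P0: store L0 := 6  bus=[BusRdX,Flush]  L0: P0=M P1=I P2=I P3=I  mem[L0]=64
6. P2: load  L0  bus=[BusRd]  L0: P0=O P1=I P2=S P3=I  mem[L0]=64
7. P1: store L0 := 44  bus=[BusRdX,Flush]  L0: P0=I P1=M P2=I P3=I  mem[L0]=6
8. P1: store L0 := 15  bus=[-]  L0: P0=I P1=M P2=I P3=I  mem[L0]=6
9. P1: load  L0  bus=[-]  L0: P0=I P1=M P2=I P3=I  mem[L0]=6
10. P2: load  L0  bus=[BusRd]  L0: P0=I P1=O P2=S P3=I  mem[L0]=6
11. P1: store L0 := 48  bus=[BusUpgr]  L0: P0=I P1=M P2=I P3=I  mem[L0]=6
12. P3: store L0 := 82  bus=[BusRdX,Flush]  L0: P0=I P1=I P2=I P3=M  mem[L0]=48
13. P2: load  L0  bus=[BusRd]  L0: P0=I P1=I P2=S P3=O  mem[L0]=48
14. P0: load  L0  bus=[BusRd]  L0: P0=S P1=I P2=S P3=O  mem[L0]=48
15. P2: store L1 := 13  bus=[BusRdX]  L1: P0=I P1=I P2=M P3=I  mem[L1]=20

bus = BusRd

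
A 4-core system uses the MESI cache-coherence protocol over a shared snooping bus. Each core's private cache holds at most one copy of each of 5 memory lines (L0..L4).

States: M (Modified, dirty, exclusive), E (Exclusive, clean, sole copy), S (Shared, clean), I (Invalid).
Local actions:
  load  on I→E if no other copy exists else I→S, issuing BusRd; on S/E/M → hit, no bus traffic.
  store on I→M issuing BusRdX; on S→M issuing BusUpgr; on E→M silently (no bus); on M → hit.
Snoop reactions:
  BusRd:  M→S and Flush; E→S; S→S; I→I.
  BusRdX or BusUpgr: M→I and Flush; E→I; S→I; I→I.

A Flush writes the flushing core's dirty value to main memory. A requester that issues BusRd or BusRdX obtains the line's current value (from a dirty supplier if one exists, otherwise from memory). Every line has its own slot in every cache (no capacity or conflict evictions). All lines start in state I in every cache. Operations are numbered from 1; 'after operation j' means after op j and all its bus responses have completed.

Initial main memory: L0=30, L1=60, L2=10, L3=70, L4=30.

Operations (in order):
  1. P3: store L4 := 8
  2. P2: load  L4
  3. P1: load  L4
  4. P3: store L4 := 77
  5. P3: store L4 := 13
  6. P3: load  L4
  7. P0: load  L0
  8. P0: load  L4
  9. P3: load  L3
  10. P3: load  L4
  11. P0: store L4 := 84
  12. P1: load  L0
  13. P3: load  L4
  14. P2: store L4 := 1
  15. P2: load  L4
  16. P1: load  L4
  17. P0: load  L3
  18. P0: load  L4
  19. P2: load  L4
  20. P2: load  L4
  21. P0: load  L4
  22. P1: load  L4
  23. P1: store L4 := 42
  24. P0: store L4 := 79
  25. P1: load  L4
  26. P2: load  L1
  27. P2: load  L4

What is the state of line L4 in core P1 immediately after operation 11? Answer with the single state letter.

1. P3: store L4 := 8  bus=[BusRdX]  L4: P0=I P1=I P2=I P3=M  mem[L4]=30
2. P2: load  L4  bus=[BusRd,Flush]  L4: P0=I P1=I P2=S P3=S  mem[L4]=8
3. P1: load  L4  bus=[BusRd]  L4: P0=I P1=S P2=S P3=S  mem[L4]=8
4. P3: store L4 := 77  bus=[BusUpgr]  L4: P0=I P1=I P2=I P3=M  mem[L4]=8
5. P3: store L4 := 13  bus=[-]  L4: P0=I P1=I P2=I P3=M  mem[L4]=8
6. P3: load  L4  bus=[-]  L4: P0=I P1=I P2=I P3=M  mem[L4]=8
7. P0: load  L0  bus=[BusRd]  L0: P0=E P1=I P2=I P3=I  mem[L0]=30
8. P0: load  L4  bus=[BusRd,Flush]  L4: P0=S P1=I P2=I P3=S  mem[L4]=13
9. P3: load  L3  bus=[BusRd]  L3: P0=I P1=I P2=I P3=E  mem[L3]=70
10. P3: load  L4  bus=[-]  L4: P0=S P1=I P2=I P3=S  mem[L4]=13
11. P0: store L4 := 84  bus=[BusUpgr]  L4: P0=M P1=I P2=I P3=I  mem[L4]=13
12. P1: load  L0  bus=[BusRd]  L0: P0=S P1=S P2=I P3=I  mem[L0]=30
13. P3: load  L4  bus=[BusRd,Flush]  L4: P0=S P1=I P2=I P3=S  mem[L4]=84
14. P2: store L4 := 1  bus=[BusRdX]  L4: P0=I P1=I P2=M P3=I  mem[L4]=84
15. P2: load  L4  bus=[-]  L4: P0=I P1=I P2=M P3=I  mem[L4]=84
16. P1: load  L4  bus=[BusRd,Flush]  L4: P0=I P1=S P2=S P3=I  mem[L4]=1
17. P0: load  L3  bus=[BusRd]  L3: P0=S P1=I P2=I P3=S  mem[L3]=70
18. P0: load  L4  bus=[BusRd]  L4: P0=S P1=S P2=S P3=I  mem[L4]=1
19. P2: load  L4  bus=[-]  L4: P0=S P1=S P2=S P3=I  mem[L4]=1
20. P2: load  L4  bus=[-]  L4: P0=S P1=S P2=S P3=I  mem[L4]=1
21. P0: load  L4  bus=[-]  L4: P0=S P1=S P2=S P3=I  mem[L4]=1
22. P1: load  L4  bus=[-]  L4: P0=S P1=S P2=S P3=I  mem[L4]=1
23. P1: store L4 := 42  bus=[BusUpgr]  L4: P0=I P1=M P2=I P3=I  mem[L4]=1
24. P0: store L4 := 79  bus=[BusRdX,Flush]  L4: P0=M P1=I P2=I P3=I  mem[L4]=42
25. P1: load  L4  bus=[BusRd,Flush]  L4: P0=S P1=S P2=I P3=I  mem[L4]=79
26. P2: load  L1  bus=[BusRd]  L1: P0=I P1=I P2=E P3=I  mem[L1]=60
27. P2: load  L4  bus=[BusRd]  L4: P0=S P1=S P2=S P3=I  mem[L4]=79

state = I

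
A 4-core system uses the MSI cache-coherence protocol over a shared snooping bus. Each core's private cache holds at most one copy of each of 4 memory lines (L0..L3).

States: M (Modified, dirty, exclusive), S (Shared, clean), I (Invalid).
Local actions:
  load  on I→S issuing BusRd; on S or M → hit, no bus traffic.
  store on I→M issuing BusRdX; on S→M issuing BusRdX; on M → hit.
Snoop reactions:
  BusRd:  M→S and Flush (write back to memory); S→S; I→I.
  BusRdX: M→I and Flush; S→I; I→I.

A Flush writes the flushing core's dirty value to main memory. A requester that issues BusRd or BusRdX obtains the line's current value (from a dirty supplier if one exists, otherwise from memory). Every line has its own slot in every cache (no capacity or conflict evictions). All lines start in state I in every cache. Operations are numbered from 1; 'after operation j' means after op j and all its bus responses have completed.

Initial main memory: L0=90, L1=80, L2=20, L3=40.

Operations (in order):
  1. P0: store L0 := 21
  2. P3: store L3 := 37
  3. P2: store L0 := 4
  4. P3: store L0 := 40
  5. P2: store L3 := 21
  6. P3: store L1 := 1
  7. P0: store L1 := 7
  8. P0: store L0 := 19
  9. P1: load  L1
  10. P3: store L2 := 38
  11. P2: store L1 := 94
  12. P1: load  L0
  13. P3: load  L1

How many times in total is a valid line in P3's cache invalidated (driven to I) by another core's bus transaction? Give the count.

invalidations = 3

1. P0: store L0 := 21  bus=[BusRdX]  L0: P0=M P1=I P2=I P3=I  mem[L0]=90
2. P3: store L3 := 37  bus=[BusRdX]  L3: P0=I P1=I P2=I P3=M  mem[L3]=40
3. P2: store L0 := 4  bus=[BusRdX,Flush]  L0: P0=I P1=I P2=M P3=I  mem[L0]=21
4. P3: store L0 := 40  bus=[BusRdX,Flush]  L0: P0=I P1=I P2=I P3=M  mem[L0]=4
5. P2: store L3 := 21  bus=[BusRdX,Flush]  L3: P0=I P1=I P2=M P3=I  mem[L3]=37
6. P3: store L1 := 1  bus=[BusRdX]  L1: P0=I P1=I P2=I P3=M  mem[L1]=80
7. P0: store L1 := 7  bus=[BusRdX,Flush]  L1: P0=M P1=I P2=I P3=I  mem[L1]=1
8. P0: store L0 := 19  bus=[BusRdX,Flush]  L0: P0=M P1=I P2=I P3=I  mem[L0]=40
9. P1: load  L1  bus=[BusRd,Flush]  L1: P0=S P1=S P2=I P3=I  mem[L1]=7
10. P3: store L2 := 38  bus=[BusRdX]  L2: P0=I P1=I P2=I P3=M  mem[L2]=20
11. P2: store L1 := 94  bus=[BusRdX]  L1: P0=I P1=I P2=M P3=I  mem[L1]=7
12. P1: load  L0  bus=[BusRd,Flush]  L0: P0=S P1=S P2=I P3=I  mem[L0]=19
13. P3: load  L1  bus=[BusRd,Flush]  L1: P0=I P1=I P2=S P3=S  mem[L1]=94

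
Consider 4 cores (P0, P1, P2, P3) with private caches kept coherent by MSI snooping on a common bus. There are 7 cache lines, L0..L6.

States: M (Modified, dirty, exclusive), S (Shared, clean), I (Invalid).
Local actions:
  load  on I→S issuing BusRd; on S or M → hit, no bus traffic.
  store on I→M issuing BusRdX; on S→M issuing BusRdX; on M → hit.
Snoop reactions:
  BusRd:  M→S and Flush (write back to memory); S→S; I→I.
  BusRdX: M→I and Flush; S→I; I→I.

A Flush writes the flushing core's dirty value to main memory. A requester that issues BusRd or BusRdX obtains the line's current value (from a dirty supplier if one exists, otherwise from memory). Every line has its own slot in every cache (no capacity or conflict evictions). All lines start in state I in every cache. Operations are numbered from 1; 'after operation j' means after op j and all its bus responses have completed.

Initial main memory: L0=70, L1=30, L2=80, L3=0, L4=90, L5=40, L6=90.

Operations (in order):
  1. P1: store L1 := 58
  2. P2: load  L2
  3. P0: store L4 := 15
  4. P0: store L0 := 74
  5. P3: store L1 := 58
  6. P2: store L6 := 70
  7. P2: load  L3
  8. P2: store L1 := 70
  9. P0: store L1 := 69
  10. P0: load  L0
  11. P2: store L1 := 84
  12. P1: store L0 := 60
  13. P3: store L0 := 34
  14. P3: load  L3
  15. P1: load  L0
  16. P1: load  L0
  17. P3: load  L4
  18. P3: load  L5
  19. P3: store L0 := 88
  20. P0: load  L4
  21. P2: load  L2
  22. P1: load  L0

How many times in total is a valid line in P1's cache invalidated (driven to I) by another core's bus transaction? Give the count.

1. P1: store L1 := 58  bus=[BusRdX]  L1: P0=I P1=M P2=I P3=I  mem[L1]=30
2. P2: load  L2  bus=[BusRd]  L2: P0=I P1=I P2=S P3=I  mem[L2]=80
3. P0: store L4 := 15  bus=[BusRdX]  L4: P0=M P1=I P2=I P3=I  mem[L4]=90
4. P0: store L0 := 74  bus=[BusRdX]  L0: P0=M P1=I P2=I P3=I  mem[L0]=70
5. P3: store L1 := 58  bus=[BusRdX,Flush]  L1: P0=I P1=I P2=I P3=M  mem[L1]=58
6. P2: store L6 := 70  bus=[BusRdX]  L6: P0=I P1=I P2=M P3=I  mem[L6]=90
7. P2: load  L3  bus=[BusRd]  L3: P0=I P1=I P2=S P3=I  mem[L3]=0
8. P2: store L1 := 70  bus=[BusRdX,Flush]  L1: P0=I P1=I P2=M P3=I  mem[L1]=58
9. P0: store L1 := 69  bus=[BusRdX,Flush]  L1: P0=M P1=I P2=I P3=I  mem[L1]=70
10. P0: load  L0  bus=[-]  L0: P0=M P1=I P2=I P3=I  mem[L0]=70
11. P2: store L1 := 84  bus=[BusRdX,Flush]  L1: P0=I P1=I P2=M P3=I  mem[L1]=69
12. P1: store L0 := 60  bus=[BusRdX,Flush]  L0: P0=I P1=M P2=I P3=I  mem[L0]=74
13. P3: store L0 := 34  bus=[BusRdX,Flush]  L0: P0=I P1=I P2=I P3=M  mem[L0]=60
14. P3: load  L3  bus=[BusRd]  L3: P0=I P1=I P2=S P3=S  mem[L3]=0
15. P1: load  L0  bus=[BusRd,Flush]  L0: P0=I P1=S P2=I P3=S  mem[L0]=34
16. P1: load  L0  bus=[-]  L0: P0=I P1=S P2=I P3=S  mem[L0]=34
17. P3: load  L4  bus=[BusRd,Flush]  L4: P0=S P1=I P2=I P3=S  mem[L4]=15
18. P3: load  L5  bus=[BusRd]  L5: P0=I P1=I P2=I P3=S  mem[L5]=40
19. P3: store L0 := 88  bus=[BusRdX]  L0: P0=I P1=I P2=I P3=M  mem[L0]=34
20. P0: load  L4  bus=[-]  L4: P0=S P1=I P2=I P3=S  mem[L4]=15
21. P2: load  L2  bus=[-]  L2: P0=I P1=I P2=S P3=I  mem[L2]=80
22. P1: load  L0  bus=[BusRd,Flush]  L0: P0=I P1=S P2=I P3=S  mem[L0]=88

invalidations = 3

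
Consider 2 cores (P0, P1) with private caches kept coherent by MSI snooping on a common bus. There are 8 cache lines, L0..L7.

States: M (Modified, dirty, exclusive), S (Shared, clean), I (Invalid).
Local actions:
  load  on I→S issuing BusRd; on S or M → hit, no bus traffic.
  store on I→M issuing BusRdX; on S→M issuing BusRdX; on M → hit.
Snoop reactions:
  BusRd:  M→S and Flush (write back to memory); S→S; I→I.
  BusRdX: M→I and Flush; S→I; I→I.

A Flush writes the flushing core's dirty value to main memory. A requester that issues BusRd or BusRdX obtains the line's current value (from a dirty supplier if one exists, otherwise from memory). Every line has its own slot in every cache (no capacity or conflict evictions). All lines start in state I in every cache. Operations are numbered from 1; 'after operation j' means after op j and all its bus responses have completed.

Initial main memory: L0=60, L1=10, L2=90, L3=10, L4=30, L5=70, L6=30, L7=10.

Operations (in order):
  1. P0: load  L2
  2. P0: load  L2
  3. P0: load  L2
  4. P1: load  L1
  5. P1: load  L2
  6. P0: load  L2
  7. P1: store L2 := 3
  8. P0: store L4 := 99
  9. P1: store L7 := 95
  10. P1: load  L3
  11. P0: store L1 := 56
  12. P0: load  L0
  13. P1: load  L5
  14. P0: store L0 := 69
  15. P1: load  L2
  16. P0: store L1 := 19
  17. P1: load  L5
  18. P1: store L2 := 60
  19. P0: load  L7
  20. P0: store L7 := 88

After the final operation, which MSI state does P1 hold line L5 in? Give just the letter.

state = S

[1] P0: load  L2 | P0:S(90), P1:I | bus: BusRd
[2] P0: load  L2 | P0:S(90), P1:I | bus: none
[3] P0: load  L2 | P0:S(90), P1:I | bus: none
[4] P1: load  L1 | P0:I, P1:S(10) | bus: BusRd
[5] P1: load  L2 | P0:S(90), P1:S(90) | bus: BusRd
[6] P0: load  L2 | P0:S(90), P1:S(90) | bus: none
[7] P1: store L2 := 3 | P0:I, P1:M(3) | bus: BusRdX
[8] P0: store L4 := 99 | P0:M(99), P1:I | bus: BusRdX
[9] P1: store L7 := 95 | P0:I, P1:M(95) | bus: BusRdX
[10] P1: load  L3 | P0:I, P1:S(10) | bus: BusRd
[11] P0: store L1 := 56 | P0:M(56), P1:I | bus: BusRdX
[12] P0: load  L0 | P0:S(60), P1:I | bus: BusRd
[13] P1: load  L5 | P0:I, P1:S(70) | bus: BusRd
[14] P0: store L0 := 69 | P0:M(69), P1:I | bus: BusRdX
[15] P1: load  L2 | P0:I, P1:M(3) | bus: none
[16] P0: store L1 := 19 | P0:M(19), P1:I | bus: none
[17] P1: load  L5 | P0:I, P1:S(70) | bus: none
[18] P1: store L2 := 60 | P0:I, P1:M(60) | bus: none
[19] P0: load  L7 | P0:S(95), P1:S(95) | bus: BusRd,Flush
[20] P0: store L7 := 88 | P0:M(88), P1:I | bus: BusRdX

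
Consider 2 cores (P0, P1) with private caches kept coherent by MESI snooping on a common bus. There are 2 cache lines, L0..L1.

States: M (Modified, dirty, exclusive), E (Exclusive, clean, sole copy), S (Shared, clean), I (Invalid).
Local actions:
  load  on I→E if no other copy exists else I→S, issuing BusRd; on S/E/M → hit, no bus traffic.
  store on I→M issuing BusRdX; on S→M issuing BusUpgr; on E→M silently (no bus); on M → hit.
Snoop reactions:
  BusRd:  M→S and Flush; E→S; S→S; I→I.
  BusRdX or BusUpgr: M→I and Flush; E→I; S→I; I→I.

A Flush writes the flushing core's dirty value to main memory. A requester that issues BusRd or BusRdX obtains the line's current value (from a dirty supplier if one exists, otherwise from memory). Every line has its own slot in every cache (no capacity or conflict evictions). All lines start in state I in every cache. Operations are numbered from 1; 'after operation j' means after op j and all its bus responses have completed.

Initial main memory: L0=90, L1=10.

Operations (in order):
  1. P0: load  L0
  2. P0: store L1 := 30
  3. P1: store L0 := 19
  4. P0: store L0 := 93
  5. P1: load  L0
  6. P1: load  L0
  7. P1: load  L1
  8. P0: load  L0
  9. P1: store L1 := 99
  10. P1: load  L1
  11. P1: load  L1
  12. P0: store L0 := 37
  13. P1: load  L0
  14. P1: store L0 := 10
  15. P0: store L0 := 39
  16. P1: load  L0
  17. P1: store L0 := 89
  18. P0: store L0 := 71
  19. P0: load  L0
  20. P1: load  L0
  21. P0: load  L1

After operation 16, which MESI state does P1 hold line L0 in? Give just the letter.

state = S

1. P0: load  L0  bus=[BusRd]  L0: P0=E P1=I  mem[L0]=90
2. P0: store L1 := 30  bus=[BusRdX]  L1: P0=M P1=I  mem[L1]=10
3. P1: store L0 := 19  bus=[BusRdX]  L0: P0=I P1=M  mem[L0]=90
4. P0: store L0 := 93  bus=[BusRdX,Flush]  L0: P0=M P1=I  mem[L0]=19
5. P1: load  L0  bus=[BusRd,Flush]  L0: P0=S P1=S  mem[L0]=93
6. P1: load  L0  bus=[-]  L0: P0=S P1=S  mem[L0]=93
7. P1: load  L1  bus=[BusRd,Flush]  L1: P0=S P1=S  mem[L1]=30
8. P0: load  L0  bus=[-]  L0: P0=S P1=S  mem[L0]=93
9. P1: store L1 := 99  bus=[BusUpgr]  L1: P0=I P1=M  mem[L1]=30
10. P1: load  L1  bus=[-]  L1: P0=I P1=M  mem[L1]=30
11. P1: load  L1  bus=[-]  L1: P0=I P1=M  mem[L1]=30
12. P0: store L0 := 37  bus=[BusUpgr]  L0: P0=M P1=I  mem[L0]=93
13. P1: load  L0  bus=[BusRd,Flush]  L0: P0=S P1=S  mem[L0]=37
14. P1: store L0 := 10  bus=[BusUpgr]  L0: P0=I P1=M  mem[L0]=37
15. P0: store L0 := 39  bus=[BusRdX,Flush]  L0: P0=M P1=I  mem[L0]=10
16. P1: load  L0  bus=[BusRd,Flush]  L0: P0=S P1=S  mem[L0]=39
17. P1: store L0 := 89  bus=[BusUpgr]  L0: P0=I P1=M  mem[L0]=39
18. P0: store L0 := 71  bus=[BusRdX,Flush]  L0: P0=M P1=I  mem[L0]=89
19. P0: load  L0  bus=[-]  L0: P0=M P1=I  mem[L0]=89
20. P1: load  L0  bus=[BusRd,Flush]  L0: P0=S P1=S  mem[L0]=71
21. P0: load  L1  bus=[BusRd,Flush]  L1: P0=S P1=S  mem[L1]=99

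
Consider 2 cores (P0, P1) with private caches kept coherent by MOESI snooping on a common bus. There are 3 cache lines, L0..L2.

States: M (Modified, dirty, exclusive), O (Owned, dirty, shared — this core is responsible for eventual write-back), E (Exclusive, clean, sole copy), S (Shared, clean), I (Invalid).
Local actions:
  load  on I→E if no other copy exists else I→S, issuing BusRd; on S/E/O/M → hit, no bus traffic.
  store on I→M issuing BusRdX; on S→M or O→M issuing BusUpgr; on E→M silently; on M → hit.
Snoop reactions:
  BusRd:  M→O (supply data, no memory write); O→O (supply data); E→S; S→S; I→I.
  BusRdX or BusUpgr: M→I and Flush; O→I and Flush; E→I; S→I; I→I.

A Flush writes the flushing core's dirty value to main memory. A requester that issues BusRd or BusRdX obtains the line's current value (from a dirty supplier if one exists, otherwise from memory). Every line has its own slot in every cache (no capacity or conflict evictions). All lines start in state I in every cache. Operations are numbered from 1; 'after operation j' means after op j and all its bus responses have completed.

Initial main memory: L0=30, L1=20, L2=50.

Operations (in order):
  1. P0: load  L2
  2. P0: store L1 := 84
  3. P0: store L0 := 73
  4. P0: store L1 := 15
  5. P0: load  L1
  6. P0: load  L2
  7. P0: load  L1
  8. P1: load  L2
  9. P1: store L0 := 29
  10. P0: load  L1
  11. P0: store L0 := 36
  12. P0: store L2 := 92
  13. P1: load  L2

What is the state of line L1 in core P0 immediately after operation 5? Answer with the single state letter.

state = M

step 1: P0: load  L2  ⟶  EI  (L2)  txn=BusRd  M[L2]=50
step 2: P0: store L1 := 84  ⟶  MI  (L1)  txn=BusRdX  M[L1]=20
step 3: P0: store L0 := 73  ⟶  MI  (L0)  txn=BusRdX  M[L0]=30
step 4: P0: store L1 := 15  ⟶  MI  (L1)  txn=∅  M[L1]=20
step 5: P0: load  L1  ⟶  MI  (L1)  txn=∅  M[L1]=20
step 6: P0: load  L2  ⟶  EI  (L2)  txn=∅  M[L2]=50
step 7: P0: load  L1  ⟶  MI  (L1)  txn=∅  M[L1]=20
step 8: P1: load  L2  ⟶  SS  (L2)  txn=BusRd  M[L2]=50
step 9: P1: store L0 := 29  ⟶  IM  (L0)  txn=BusRdX+Flush  M[L0]=73
step 10: P0: load  L1  ⟶  MI  (L1)  txn=∅  M[L1]=20
step 11: P0: store L0 := 36  ⟶  MI  (L0)  txn=BusRdX+Flush  M[L0]=29
step 12: P0: store L2 := 92  ⟶  MI  (L2)  txn=BusUpgr  M[L2]=50
step 13: P1: load  L2  ⟶  OS  (L2)  txn=BusRd  M[L2]=50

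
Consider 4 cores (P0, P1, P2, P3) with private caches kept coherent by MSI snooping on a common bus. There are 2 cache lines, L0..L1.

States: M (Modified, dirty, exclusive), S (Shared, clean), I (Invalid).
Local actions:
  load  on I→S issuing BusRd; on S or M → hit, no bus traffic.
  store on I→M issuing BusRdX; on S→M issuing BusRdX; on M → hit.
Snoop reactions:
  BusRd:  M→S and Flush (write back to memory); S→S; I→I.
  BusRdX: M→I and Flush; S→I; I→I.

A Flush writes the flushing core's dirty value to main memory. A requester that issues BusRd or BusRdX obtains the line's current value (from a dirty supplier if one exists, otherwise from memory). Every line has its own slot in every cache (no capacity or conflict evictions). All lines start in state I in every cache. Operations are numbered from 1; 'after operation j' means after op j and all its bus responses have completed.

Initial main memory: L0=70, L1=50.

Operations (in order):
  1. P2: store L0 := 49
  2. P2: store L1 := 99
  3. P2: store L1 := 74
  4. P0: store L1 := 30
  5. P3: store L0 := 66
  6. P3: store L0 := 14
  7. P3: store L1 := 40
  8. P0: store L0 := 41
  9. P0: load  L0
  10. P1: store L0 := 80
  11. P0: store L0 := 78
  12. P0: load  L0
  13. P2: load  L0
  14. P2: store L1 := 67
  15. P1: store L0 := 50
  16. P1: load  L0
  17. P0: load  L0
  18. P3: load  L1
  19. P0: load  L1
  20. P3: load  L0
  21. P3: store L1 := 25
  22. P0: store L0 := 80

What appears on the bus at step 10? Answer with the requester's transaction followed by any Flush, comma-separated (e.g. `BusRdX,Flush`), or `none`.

bus = BusRdX,Flush

step 1: P2: store L0 := 49  ⟶  IIMI  (L0)  txn=BusRdX  M[L0]=70
step 2: P2: store L1 := 99  ⟶  IIMI  (L1)  txn=BusRdX  M[L1]=50
step 3: P2: store L1 := 74  ⟶  IIMI  (L1)  txn=∅  M[L1]=50
step 4: P0: store L1 := 30  ⟶  MIII  (L1)  txn=BusRdX+Flush  M[L1]=74
step 5: P3: store L0 := 66  ⟶  IIIM  (L0)  txn=BusRdX+Flush  M[L0]=49
step 6: P3: store L0 := 14  ⟶  IIIM  (L0)  txn=∅  M[L0]=49
step 7: P3: store L1 := 40  ⟶  IIIM  (L1)  txn=BusRdX+Flush  M[L1]=30
step 8: P0: store L0 := 41  ⟶  MIII  (L0)  txn=BusRdX+Flush  M[L0]=14
step 9: P0: load  L0  ⟶  MIII  (L0)  txn=∅  M[L0]=14
step 10: P1: store L0 := 80  ⟶  IMII  (L0)  txn=BusRdX+Flush  M[L0]=41
step 11: P0: store L0 := 78  ⟶  MIII  (L0)  txn=BusRdX+Flush  M[L0]=80
step 12: P0: load  L0  ⟶  MIII  (L0)  txn=∅  M[L0]=80
step 13: P2: load  L0  ⟶  SISI  (L0)  txn=BusRd+Flush  M[L0]=78
step 14: P2: store L1 := 67  ⟶  IIMI  (L1)  txn=BusRdX+Flush  M[L1]=40
step 15: P1: store L0 := 50  ⟶  IMII  (L0)  txn=BusRdX  M[L0]=78
step 16: P1: load  L0  ⟶  IMII  (L0)  txn=∅  M[L0]=78
step 17: P0: load  L0  ⟶  SSII  (L0)  txn=BusRd+Flush  M[L0]=50
step 18: P3: load  L1  ⟶  IISS  (L1)  txn=BusRd+Flush  M[L1]=67
step 19: P0: load  L1  ⟶  SISS  (L1)  txn=BusRd  M[L1]=67
step 20: P3: load  L0  ⟶  SSIS  (L0)  txn=BusRd  M[L0]=50
step 21: P3: store L1 := 25  ⟶  IIIM  (L1)  txn=BusRdX  M[L1]=67
step 22: P0: store L0 := 80  ⟶  MIII  (L0)  txn=BusRdX  M[L0]=50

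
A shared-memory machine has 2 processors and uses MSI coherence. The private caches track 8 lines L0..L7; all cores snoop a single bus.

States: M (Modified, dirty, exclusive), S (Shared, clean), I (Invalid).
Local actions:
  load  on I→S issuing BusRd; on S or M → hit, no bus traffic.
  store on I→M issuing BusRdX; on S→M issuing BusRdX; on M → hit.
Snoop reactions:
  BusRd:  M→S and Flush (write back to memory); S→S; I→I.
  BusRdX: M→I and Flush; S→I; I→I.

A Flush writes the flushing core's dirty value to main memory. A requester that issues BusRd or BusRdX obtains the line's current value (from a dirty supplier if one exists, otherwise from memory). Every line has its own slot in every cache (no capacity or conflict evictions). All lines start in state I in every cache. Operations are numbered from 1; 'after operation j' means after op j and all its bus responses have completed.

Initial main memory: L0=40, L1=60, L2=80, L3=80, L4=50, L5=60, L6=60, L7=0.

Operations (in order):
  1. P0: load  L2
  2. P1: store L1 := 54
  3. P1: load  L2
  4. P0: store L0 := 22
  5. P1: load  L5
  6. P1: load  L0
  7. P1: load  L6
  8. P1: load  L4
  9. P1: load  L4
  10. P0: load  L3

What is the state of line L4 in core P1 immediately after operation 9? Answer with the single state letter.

state = S

1. P0: load  L2  bus=[BusRd]  L2: P0=S P1=I  mem[L2]=80
2. P1: store L1 := 54  bus=[BusRdX]  L1: P0=I P1=M  mem[L1]=60
3. P1: load  L2  bus=[BusRd]  L2: P0=S P1=S  mem[L2]=80
4. P0: store L0 := 22  bus=[BusRdX]  L0: P0=M P1=I  mem[L0]=40
5. P1: load  L5  bus=[BusRd]  L5: P0=I P1=S  mem[L5]=60
6. P1: load  L0  bus=[BusRd,Flush]  L0: P0=S P1=S  mem[L0]=22
7. P1: load  L6  bus=[BusRd]  L6: P0=I P1=S  mem[L6]=60
8. P1: load  L4  bus=[BusRd]  L4: P0=I P1=S  mem[L4]=50
9. P1: load  L4  bus=[-]  L4: P0=I P1=S  mem[L4]=50
10. P0: load  L3  bus=[BusRd]  L3: P0=S P1=I  mem[L3]=80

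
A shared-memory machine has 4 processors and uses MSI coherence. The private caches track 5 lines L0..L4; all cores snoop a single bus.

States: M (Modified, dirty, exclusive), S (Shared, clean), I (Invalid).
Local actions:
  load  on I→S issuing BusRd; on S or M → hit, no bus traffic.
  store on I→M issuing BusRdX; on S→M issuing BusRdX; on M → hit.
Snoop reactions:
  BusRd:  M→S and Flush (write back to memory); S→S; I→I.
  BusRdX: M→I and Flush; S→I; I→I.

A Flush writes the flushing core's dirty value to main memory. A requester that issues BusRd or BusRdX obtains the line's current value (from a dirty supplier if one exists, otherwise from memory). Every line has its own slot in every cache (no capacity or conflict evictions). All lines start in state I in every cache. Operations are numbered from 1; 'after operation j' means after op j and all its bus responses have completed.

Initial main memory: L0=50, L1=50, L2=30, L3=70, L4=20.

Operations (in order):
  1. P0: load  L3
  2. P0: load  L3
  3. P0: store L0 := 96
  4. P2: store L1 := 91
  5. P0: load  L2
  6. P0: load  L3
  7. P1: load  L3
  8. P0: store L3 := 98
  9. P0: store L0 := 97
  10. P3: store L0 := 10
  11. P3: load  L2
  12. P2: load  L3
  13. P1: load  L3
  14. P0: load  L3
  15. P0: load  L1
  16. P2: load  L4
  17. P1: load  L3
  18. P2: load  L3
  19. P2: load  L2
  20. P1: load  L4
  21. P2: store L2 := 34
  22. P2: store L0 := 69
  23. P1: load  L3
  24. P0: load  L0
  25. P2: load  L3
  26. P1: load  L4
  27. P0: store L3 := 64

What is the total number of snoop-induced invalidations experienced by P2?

[1] P0: load  L3 | P0:S(70), P1:I, P2:I, P3:I | bus: BusRd
[2] P0: load  L3 | P0:S(70), P1:I, P2:I, P3:I | bus: none
[3] P0: store L0 := 96 | P0:M(96), P1:I, P2:I, P3:I | bus: BusRdX
[4] P2: store L1 := 91 | P0:I, P1:I, P2:M(91), P3:I | bus: BusRdX
[5] P0: load  L2 | P0:S(30), P1:I, P2:I, P3:I | bus: BusRd
[6] P0: load  L3 | P0:S(70), P1:I, P2:I, P3:I | bus: none
[7] P1: load  L3 | P0:S(70), P1:S(70), P2:I, P3:I | bus: BusRd
[8] P0: store L3 := 98 | P0:M(98), P1:I, P2:I, P3:I | bus: BusRdX
[9] P0: store L0 := 97 | P0:M(97), P1:I, P2:I, P3:I | bus: none
[10] P3: store L0 := 10 | P0:I, P1:I, P2:I, P3:M(10) | bus: BusRdX,Flush
[11] P3: load  L2 | P0:S(30), P1:I, P2:I, P3:S(30) | bus: BusRd
[12] P2: load  L3 | P0:S(98), P1:I, P2:S(98), P3:I | bus: BusRd,Flush
[13] P1: load  L3 | P0:S(98), P1:S(98), P2:S(98), P3:I | bus: BusRd
[14] P0: load  L3 | P0:S(98), P1:S(98), P2:S(98), P3:I | bus: none
[15] P0: load  L1 | P0:S(91), P1:I, P2:S(91), P3:I | bus: BusRd,Flush
[16] P2: load  L4 | P0:I, P1:I, P2:S(20), P3:I | bus: BusRd
[17] P1: load  L3 | P0:S(98), P1:S(98), P2:S(98), P3:I | bus: none
[18] P2: load  L3 | P0:S(98), P1:S(98), P2:S(98), P3:I | bus: none
[19] P2: load  L2 | P0:S(30), P1:I, P2:S(30), P3:S(30) | bus: BusRd
[20] P1: load  L4 | P0:I, P1:S(20), P2:S(20), P3:I | bus: BusRd
[21] P2: store L2 := 34 | P0:I, P1:I, P2:M(34), P3:I | bus: BusRdX
[22] P2: store L0 := 69 | P0:I, P1:I, P2:M(69), P3:I | bus: BusRdX,Flush
[23] P1: load  L3 | P0:S(98), P1:S(98), P2:S(98), P3:I | bus: none
[24] P0: load  L0 | P0:S(69), P1:I, P2:S(69), P3:I | bus: BusRd,Flush
[25] P2: load  L3 | P0:S(98), P1:S(98), P2:S(98), P3:I | bus: none
[26] P1: load  L4 | P0:I, P1:S(20), P2:S(20), P3:I | bus: none
[27] P0: store L3 := 64 | P0:M(64), P1:I, P2:I, P3:I | bus: BusRdX

invalidations = 1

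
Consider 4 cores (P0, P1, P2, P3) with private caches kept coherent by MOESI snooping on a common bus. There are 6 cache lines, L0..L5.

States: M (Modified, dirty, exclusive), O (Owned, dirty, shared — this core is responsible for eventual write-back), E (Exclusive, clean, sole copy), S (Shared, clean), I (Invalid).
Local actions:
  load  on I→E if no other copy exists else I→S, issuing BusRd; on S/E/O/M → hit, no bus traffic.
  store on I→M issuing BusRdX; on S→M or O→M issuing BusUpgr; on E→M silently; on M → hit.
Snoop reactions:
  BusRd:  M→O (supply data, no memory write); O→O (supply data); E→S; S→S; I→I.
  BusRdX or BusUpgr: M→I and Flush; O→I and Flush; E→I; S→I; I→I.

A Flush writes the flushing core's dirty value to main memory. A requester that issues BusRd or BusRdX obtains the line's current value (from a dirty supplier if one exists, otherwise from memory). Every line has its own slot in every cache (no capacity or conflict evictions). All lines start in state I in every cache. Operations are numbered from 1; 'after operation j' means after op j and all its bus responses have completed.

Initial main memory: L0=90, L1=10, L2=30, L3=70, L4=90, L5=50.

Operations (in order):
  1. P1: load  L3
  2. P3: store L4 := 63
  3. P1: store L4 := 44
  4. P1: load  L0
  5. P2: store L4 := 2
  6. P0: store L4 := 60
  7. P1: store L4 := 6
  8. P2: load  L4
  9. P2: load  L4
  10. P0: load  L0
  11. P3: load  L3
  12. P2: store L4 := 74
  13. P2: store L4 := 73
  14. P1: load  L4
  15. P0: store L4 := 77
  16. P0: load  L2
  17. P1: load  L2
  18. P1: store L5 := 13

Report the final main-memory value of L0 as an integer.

memory[L0] = 90

1. P1: load  L3  bus=[BusRd]  L3: P0=I P1=E P2=I P3=I  mem[L3]=70
2. P3: store L4 := 63  bus=[BusRdX]  L4: P0=I P1=I P2=I P3=M  mem[L4]=90
3. P1: store L4 := 44  bus=[BusRdX,Flush]  L4: P0=I P1=M P2=I P3=I  mem[L4]=63
4. P1: load  L0  bus=[BusRd]  L0: P0=I P1=E P2=I P3=I  mem[L0]=90
5. P2: store L4 := 2  bus=[BusRdX,Flush]  L4: P0=I P1=I P2=M P3=I  mem[L4]=44
6. P0: store L4 := 60  bus=[BusRdX,Flush]  L4: P0=M P1=I P2=I P3=I  mem[L4]=2
7. P1: store L4 := 6  bus=[BusRdX,Flush]  L4: P0=I P1=M P2=I P3=I  mem[L4]=60
8. P2: load  L4  bus=[BusRd]  L4: P0=I P1=O P2=S P3=I  mem[L4]=60
9. P2: load  L4  bus=[-]  L4: P0=I P1=O P2=S P3=I  mem[L4]=60
10. P0: load  L0  bus=[BusRd]  L0: P0=S P1=S P2=I P3=I  mem[L0]=90
11. P3: load  L3  bus=[BusRd]  L3: P0=I P1=S P2=I P3=S  mem[L3]=70
12. P2: store L4 := 74  bus=[BusUpgr,Flush]  L4: P0=I P1=I P2=M P3=I  mem[L4]=6
13. P2: store L4 := 73  bus=[-]  L4: P0=I P1=I P2=M P3=I  mem[L4]=6
14. P1: load  L4  bus=[BusRd]  L4: P0=I P1=S P2=O P3=I  mem[L4]=6
15. P0: store L4 := 77  bus=[BusRdX,Flush]  L4: P0=M P1=I P2=I P3=I  mem[L4]=73
16. P0: load  L2  bus=[BusRd]  L2: P0=E P1=I P2=I P3=I  mem[L2]=30
17. P1: load  L2  bus=[BusRd]  L2: P0=S P1=S P2=I P3=I  mem[L2]=30
18. P1: store L5 := 13  bus=[BusRdX]  L5: P0=I P1=M P2=I P3=I  mem[L5]=50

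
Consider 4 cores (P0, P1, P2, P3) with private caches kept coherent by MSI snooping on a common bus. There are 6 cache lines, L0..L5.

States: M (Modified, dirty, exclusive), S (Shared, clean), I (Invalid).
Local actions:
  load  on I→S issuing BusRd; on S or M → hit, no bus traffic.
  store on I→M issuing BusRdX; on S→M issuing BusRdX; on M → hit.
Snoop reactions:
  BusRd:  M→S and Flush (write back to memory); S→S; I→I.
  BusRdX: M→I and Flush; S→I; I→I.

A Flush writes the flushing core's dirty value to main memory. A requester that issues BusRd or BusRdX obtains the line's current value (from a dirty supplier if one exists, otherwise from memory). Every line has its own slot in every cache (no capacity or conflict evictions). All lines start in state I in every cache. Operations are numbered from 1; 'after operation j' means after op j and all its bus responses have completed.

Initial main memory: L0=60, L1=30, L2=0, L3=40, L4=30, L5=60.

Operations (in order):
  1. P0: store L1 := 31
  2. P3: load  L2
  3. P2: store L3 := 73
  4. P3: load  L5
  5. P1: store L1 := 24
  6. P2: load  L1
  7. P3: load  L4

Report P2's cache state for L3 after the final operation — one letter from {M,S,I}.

  op1 P0: store L1 := 31 → M/I/I/I on L1; bus BusRdX; mem=30
  op2 P3: load  L2 → I/I/I/S on L2; bus BusRd; mem=0
  op3 P2: store L3 := 73 → I/I/M/I on L3; bus BusRdX; mem=40
  op4 P3: load  L5 → I/I/I/S on L5; bus BusRd; mem=60
  op5 P1: store L1 := 24 → I/M/I/I on L1; bus BusRdX Flush; mem=31
  op6 P2: load  L1 → I/S/S/I on L1; bus BusRd Flush; mem=24
  op7 P3: load  L4 → I/I/I/S on L4; bus BusRd; mem=30

state = M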